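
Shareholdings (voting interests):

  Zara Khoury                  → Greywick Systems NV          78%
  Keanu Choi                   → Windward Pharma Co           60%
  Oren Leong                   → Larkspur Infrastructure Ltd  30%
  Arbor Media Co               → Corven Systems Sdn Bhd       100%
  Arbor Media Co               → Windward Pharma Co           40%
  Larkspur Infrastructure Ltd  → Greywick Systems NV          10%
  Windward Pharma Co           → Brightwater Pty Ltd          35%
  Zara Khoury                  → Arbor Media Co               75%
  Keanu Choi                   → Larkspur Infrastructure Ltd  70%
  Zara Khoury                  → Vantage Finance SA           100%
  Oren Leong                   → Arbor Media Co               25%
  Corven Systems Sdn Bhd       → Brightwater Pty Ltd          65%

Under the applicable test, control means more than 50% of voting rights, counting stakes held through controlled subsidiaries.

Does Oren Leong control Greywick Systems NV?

Oren's largest direct stake is 30% in Larkspur, which does not meet the threshold, so Oren controls no company.
Neither Oren nor any entity Oren controls holds any voting interest in Greywick.
So Oren does not control Greywick.

No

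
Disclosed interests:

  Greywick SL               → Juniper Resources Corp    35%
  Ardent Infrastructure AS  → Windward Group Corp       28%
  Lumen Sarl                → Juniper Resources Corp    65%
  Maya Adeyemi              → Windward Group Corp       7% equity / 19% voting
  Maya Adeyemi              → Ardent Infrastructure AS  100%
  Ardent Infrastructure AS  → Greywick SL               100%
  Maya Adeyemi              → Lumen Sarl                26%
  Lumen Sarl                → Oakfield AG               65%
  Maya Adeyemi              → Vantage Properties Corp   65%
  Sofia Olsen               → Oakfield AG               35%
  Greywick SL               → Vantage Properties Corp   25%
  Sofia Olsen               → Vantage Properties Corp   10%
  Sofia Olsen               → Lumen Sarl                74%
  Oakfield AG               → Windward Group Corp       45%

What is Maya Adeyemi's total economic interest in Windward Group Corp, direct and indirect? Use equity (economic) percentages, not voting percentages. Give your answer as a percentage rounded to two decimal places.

Maya reaches Windward along 3 paths.
Via Ardent: 100% × 28% = 28%.
Direct stake: 7% = 7%.
Via Lumen → Oakfield: 26% × 65% × 45% = 7.605%.
Total: 28% + 7% + 7.605% = 42.605%.
Rounded: 42.61%.

42.61%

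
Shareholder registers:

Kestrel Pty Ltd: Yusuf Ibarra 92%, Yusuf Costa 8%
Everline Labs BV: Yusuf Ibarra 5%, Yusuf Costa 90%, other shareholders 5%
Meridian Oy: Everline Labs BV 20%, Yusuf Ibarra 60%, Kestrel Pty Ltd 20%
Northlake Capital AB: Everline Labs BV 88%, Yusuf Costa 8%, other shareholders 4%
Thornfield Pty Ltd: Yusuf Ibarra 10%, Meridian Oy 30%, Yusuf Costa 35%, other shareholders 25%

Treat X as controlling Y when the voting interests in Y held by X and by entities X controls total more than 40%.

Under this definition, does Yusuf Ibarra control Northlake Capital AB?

No

Yusuf Ibarra holds 92% of Kestrel, so Yusuf Ibarra controls Kestrel.
Yusuf Ibarra and Kestrel together hold 60% + 20% = 80% of Meridian, so Yusuf Ibarra controls Meridian.
Neither Yusuf Ibarra nor any entity Yusuf Ibarra controls holds any voting interest in Northlake.
So Yusuf Ibarra does not control Northlake.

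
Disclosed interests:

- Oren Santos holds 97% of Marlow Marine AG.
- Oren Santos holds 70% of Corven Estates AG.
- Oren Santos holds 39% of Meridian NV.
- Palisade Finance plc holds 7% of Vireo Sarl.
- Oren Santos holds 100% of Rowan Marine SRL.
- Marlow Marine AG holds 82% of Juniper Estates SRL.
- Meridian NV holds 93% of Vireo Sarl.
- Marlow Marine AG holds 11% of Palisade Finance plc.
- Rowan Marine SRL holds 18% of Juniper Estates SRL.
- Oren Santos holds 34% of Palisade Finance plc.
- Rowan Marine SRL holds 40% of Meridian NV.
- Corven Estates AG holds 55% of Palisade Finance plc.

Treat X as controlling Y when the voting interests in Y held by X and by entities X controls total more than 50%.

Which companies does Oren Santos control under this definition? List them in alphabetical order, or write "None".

Corven Estates AG, Juniper Estates SRL, Marlow Marine AG, Meridian NV, Palisade Finance plc, Rowan Marine SRL, Vireo Sarl

Oren holds 100% of Rowan, so Oren controls Rowan.
Oren holds 97% of Marlow, so Oren controls Marlow.
Oren holds 70% of Corven, so Oren controls Corven.
Rowan and Oren together hold 40% + 39% = 79% of Meridian, so Oren controls Meridian.
Corven and Oren and Marlow together hold 55% + 34% + 11% = 100% of Palisade, so Oren controls Palisade.
Rowan and Marlow together hold 18% + 82% = 100% of Juniper, so Oren controls Juniper.
Palisade and Meridian together hold 7% + 93% = 100% of Vireo, so Oren controls Vireo.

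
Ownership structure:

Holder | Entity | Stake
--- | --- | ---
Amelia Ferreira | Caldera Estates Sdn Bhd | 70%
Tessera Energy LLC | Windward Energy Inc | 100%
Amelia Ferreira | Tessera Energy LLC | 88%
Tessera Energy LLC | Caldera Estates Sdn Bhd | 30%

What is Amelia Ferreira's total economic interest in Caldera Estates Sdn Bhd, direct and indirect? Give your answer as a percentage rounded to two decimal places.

Amelia reaches Caldera along 2 paths.
Direct stake: 70% = 70%.
Via Tessera: 88% × 30% = 26.4%.
Total: 70% + 26.4% = 96.4%.
Rounded: 96.40%.

96.40%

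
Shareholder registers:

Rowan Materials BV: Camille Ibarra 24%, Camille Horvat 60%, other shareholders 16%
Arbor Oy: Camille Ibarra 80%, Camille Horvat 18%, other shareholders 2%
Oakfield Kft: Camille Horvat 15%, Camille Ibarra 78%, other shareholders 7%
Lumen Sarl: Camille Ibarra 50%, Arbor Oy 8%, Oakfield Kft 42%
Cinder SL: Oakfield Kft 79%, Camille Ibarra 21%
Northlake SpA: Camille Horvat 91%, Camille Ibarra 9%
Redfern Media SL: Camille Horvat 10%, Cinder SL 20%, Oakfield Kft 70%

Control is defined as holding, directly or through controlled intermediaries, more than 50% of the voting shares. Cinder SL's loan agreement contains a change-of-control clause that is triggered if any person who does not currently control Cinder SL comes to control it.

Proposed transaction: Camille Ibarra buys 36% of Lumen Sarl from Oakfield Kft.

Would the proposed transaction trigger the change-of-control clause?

The purchase adds only to Camille Ibarra's holdings (Oakfield's stake shrinks), so Camille Ibarra is the only person who could newly come to control Cinder.
Camille Ibarra holds 78% of Oakfield, so Camille Ibarra controls Oakfield.
Oakfield and Camille Ibarra together hold 79% + 21% = 100% of Cinder, so Camille Ibarra controls Cinder.
So Camille Ibarra already controls Cinder before the transaction.
After the purchase, Camille Ibarra's direct stake in Lumen rises to 50% + 36% = 86%, and Oakfield's stake falls to 6%.
Camille Ibarra controlled Cinder already, so this is not a new person acquiring control; every other person's position is unchanged or reduced.
No new person acquires control, so the clause is not triggered.

No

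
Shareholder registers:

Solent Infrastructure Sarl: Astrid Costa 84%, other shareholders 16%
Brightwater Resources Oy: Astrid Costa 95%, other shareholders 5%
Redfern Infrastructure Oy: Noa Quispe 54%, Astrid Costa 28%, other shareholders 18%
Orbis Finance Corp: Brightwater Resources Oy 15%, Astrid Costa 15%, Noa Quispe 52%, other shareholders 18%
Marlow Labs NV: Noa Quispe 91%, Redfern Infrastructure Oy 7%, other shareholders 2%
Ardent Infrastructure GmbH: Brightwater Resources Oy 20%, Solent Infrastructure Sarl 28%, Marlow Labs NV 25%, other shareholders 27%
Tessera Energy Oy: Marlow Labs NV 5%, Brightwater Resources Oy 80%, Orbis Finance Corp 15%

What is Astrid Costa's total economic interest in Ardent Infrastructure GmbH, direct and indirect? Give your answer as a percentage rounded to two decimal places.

43.01%

Astrid reaches Ardent along 3 paths.
Via Brightwater: 95% × 20% = 19%.
Via Solent: 84% × 28% = 23.52%.
Via Redfern → Marlow: 28% × 7% × 25% = 0.49%.
Total: 19% + 23.52% + 0.49% = 43.01%.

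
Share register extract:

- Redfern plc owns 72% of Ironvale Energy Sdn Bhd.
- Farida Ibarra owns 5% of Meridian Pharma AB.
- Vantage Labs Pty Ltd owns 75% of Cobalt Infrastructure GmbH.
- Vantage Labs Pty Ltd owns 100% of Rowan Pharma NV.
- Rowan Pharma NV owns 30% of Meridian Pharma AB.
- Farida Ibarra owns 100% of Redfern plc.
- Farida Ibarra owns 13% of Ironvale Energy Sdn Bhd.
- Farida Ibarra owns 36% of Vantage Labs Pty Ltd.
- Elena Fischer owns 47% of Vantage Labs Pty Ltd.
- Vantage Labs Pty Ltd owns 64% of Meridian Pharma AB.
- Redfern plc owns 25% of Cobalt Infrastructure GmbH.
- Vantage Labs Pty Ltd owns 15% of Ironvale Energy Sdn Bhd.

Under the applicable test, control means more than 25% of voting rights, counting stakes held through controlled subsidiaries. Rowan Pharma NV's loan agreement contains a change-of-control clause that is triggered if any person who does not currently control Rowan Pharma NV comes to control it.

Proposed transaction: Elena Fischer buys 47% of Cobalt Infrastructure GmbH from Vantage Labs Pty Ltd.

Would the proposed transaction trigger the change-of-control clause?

The purchase adds only to Elena's holdings (Vantage's stake shrinks), so Elena is the only person who could newly come to control Rowan.
Elena holds 47% of Vantage, so Elena controls Vantage.
Vantage holds 100% of Rowan, so Elena controls Rowan.
So Elena already controls Rowan before the transaction.
After the purchase, Elena holds 47% of Cobalt directly, and Vantage's stake falls to 28%.
Elena controlled Rowan already, so this is not a new person acquiring control; every other person's position is unchanged or reduced.
No new person acquires control, so the clause is not triggered.

No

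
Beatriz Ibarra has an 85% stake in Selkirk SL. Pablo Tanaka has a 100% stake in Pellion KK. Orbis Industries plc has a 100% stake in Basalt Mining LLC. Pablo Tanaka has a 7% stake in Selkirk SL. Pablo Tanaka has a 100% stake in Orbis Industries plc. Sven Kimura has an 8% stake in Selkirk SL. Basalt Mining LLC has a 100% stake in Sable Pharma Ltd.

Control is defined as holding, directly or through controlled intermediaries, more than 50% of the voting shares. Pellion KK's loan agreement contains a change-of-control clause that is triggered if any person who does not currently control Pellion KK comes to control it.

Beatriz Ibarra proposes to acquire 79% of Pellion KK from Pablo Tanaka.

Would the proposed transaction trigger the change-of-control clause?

Yes

The purchase adds only to Beatriz's holdings (Pablo's stake shrinks), so Beatriz is the only person who could newly come to control Pellion.
Beatriz holds 85% of Selkirk, so Beatriz controls Selkirk.
Neither Beatriz nor any entity Beatriz controls holds any voting interest in Pellion.
So before the transaction, Beatriz does not control Pellion.
After the purchase, Beatriz holds 79% of Pellion directly, and Pablo's stake falls to 21%.
Beatriz holds 79% of Pellion, so Beatriz controls Pellion.
Beatriz did not control Pellion before and does after, so the clause is triggered.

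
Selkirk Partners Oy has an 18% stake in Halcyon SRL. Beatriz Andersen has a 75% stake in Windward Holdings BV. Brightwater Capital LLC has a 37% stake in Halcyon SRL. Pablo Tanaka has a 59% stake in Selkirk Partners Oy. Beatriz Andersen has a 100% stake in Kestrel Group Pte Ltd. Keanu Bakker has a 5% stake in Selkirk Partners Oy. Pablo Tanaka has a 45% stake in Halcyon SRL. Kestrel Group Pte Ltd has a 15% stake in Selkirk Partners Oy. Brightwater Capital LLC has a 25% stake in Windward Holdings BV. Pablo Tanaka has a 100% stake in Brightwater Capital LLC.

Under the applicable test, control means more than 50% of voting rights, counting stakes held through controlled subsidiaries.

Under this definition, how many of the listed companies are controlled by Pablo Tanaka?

Pablo holds 100% of Brightwater, so Pablo controls Brightwater.
Pablo holds 59% of Selkirk, so Pablo controls Selkirk.
Pablo and Selkirk and Brightwater together hold 45% + 18% + 37% = 100% of Halcyon, so Pablo controls Halcyon.
No other company's threshold is met.
Pablo controls 3 companies.

3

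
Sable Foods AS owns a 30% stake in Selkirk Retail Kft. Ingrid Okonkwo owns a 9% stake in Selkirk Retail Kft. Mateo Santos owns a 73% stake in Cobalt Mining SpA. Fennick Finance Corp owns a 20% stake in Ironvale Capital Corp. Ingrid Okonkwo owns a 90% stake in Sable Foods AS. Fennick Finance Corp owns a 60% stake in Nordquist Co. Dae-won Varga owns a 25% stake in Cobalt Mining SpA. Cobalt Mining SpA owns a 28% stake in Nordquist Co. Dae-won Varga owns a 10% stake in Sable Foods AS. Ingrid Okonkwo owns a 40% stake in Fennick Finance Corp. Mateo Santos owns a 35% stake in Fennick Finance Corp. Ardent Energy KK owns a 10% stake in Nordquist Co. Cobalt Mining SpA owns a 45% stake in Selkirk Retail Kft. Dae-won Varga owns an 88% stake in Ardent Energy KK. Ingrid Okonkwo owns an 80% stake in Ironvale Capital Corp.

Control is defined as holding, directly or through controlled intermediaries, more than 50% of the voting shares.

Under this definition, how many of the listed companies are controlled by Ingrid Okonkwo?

Ingrid holds 80% of Ironvale, so Ingrid controls Ironvale.
Ingrid holds 90% of Sable, so Ingrid controls Sable.
No other company's threshold is met.
Ingrid controls 2 companies.

2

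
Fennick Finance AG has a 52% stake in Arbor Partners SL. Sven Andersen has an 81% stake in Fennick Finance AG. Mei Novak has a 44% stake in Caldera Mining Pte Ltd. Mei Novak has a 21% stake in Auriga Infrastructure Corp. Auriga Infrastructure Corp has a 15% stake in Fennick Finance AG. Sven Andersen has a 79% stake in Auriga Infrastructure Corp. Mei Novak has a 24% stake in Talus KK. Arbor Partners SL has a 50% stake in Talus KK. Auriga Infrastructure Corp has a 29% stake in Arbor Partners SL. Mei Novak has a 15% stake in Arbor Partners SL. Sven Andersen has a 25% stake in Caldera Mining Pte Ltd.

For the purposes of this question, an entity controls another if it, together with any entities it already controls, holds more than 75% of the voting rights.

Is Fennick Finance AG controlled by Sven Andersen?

Sven holds 79% of Auriga, so Sven controls Auriga.
Auriga and Sven together hold 15% + 81% = 96% of Fennick, so Sven controls Fennick.

Yes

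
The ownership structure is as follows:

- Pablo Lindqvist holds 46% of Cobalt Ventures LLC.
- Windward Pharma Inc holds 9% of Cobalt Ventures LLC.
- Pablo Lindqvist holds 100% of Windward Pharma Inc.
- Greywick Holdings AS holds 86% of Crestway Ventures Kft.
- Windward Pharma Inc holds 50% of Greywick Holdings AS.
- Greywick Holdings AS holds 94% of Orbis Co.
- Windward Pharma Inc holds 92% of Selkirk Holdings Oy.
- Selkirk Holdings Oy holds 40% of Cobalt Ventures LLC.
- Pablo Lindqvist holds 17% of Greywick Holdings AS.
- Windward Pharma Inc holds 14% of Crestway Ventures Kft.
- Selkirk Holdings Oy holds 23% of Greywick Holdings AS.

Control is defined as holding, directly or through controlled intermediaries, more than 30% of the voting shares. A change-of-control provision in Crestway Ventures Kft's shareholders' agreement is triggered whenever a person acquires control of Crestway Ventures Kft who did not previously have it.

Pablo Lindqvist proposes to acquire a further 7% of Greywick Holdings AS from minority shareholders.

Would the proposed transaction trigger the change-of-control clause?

No

The purchase changes only Pablo's holdings, so Pablo is the only person who could newly come to control Crestway.
Pablo holds 100% of Windward, so Pablo controls Windward.
Windward holds 92% of Selkirk, so Pablo controls Selkirk.
Selkirk and Windward and Pablo together hold 23% + 50% + 17% = 90% of Greywick, so Pablo controls Greywick.
Windward and Greywick together hold 14% + 86% = 100% of Crestway, so Pablo controls Crestway.
So Pablo already controls Crestway before the transaction.
After the purchase, Pablo's direct stake in Greywick rises to 17% + 7% = 24%.
Pablo controlled Crestway already, so this is not a new person acquiring control; every other person's position is unchanged or reduced.
No new person acquires control, so the clause is not triggered.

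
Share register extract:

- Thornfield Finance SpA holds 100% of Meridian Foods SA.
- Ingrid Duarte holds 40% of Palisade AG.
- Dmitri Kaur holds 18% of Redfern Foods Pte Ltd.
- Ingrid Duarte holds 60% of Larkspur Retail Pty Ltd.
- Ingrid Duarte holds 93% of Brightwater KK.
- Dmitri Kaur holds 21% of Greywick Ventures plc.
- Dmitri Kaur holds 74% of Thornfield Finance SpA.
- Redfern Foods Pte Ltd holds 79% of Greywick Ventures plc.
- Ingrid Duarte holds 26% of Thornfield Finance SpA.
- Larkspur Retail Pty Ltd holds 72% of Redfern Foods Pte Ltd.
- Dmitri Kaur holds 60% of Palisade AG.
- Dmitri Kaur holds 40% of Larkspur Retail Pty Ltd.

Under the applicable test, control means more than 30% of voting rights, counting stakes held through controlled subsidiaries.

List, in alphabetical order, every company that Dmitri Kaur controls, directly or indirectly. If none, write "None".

Greywick Ventures plc, Larkspur Retail Pty Ltd, Meridian Foods SA, Palisade AG, Redfern Foods Pte Ltd, Thornfield Finance SpA

Dmitri holds 40% of Larkspur, so Dmitri controls Larkspur.
Dmitri and Larkspur together hold 18% + 72% = 90% of Redfern, so Dmitri controls Redfern.
Dmitri holds 74% of Thornfield, so Dmitri controls Thornfield.
Thornfield holds 100% of Meridian, so Dmitri controls Meridian.
Dmitri holds 60% of Palisade, so Dmitri controls Palisade.
Redfern and Dmitri together hold 79% + 21% = 100% of Greywick, so Dmitri controls Greywick.
No other company's threshold is met.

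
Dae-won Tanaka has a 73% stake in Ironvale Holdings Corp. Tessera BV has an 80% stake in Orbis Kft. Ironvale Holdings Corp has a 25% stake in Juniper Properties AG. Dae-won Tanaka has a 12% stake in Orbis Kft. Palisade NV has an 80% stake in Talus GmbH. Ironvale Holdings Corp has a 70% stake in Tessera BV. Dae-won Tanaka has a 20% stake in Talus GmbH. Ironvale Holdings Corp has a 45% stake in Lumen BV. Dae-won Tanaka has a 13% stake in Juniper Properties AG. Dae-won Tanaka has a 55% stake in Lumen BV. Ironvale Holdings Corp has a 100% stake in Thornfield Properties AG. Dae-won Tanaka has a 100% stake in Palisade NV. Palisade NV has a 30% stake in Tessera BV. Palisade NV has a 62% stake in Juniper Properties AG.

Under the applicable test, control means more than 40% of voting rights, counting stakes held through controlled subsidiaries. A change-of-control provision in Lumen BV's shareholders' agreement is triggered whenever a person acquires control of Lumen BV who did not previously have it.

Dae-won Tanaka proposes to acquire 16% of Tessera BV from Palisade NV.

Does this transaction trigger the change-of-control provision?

The purchase adds only to Dae-won's holdings (Palisade's stake shrinks), so Dae-won is the only person who could newly come to control Lumen.
Dae-won holds 73% of Ironvale, so Dae-won controls Ironvale.
Ironvale and Dae-won together hold 45% + 55% = 100% of Lumen, so Dae-won controls Lumen.
So Dae-won already controls Lumen before the transaction.
After the purchase, Dae-won holds 16% of Tessera directly, and Palisade's stake falls to 14%.
Dae-won controlled Lumen already, so this is not a new person acquiring control; every other person's position is unchanged or reduced.
No new person acquires control, so the clause is not triggered.

No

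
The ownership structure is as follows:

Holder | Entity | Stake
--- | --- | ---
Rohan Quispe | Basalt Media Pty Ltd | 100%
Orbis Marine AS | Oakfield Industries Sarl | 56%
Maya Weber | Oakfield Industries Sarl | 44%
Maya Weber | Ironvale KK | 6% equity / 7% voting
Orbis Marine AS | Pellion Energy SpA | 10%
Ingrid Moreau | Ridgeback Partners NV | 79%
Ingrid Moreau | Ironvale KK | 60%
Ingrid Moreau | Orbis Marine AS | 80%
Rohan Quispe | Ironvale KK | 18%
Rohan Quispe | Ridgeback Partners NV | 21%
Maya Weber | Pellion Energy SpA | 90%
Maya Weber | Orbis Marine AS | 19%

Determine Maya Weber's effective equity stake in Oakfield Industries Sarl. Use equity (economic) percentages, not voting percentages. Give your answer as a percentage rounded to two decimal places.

54.64%

Maya reaches Oakfield along 2 paths.
Via Orbis: 19% × 56% = 10.64%.
Direct stake: 44% = 44%.
Total: 10.64% + 44% = 54.64%.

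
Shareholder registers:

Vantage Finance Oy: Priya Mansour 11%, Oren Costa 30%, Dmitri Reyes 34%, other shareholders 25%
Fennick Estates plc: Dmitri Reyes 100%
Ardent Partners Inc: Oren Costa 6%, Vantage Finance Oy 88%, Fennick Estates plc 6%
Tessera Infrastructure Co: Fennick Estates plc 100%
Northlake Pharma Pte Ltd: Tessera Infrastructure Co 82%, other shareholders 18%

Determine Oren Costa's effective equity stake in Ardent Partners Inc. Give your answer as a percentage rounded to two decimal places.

32.40%

Oren reaches Ardent along 2 paths.
Direct stake: 6% = 6%.
Via Vantage: 30% × 88% = 26.4%.
Total: 6% + 26.4% = 32.4%.
Rounded: 32.40%.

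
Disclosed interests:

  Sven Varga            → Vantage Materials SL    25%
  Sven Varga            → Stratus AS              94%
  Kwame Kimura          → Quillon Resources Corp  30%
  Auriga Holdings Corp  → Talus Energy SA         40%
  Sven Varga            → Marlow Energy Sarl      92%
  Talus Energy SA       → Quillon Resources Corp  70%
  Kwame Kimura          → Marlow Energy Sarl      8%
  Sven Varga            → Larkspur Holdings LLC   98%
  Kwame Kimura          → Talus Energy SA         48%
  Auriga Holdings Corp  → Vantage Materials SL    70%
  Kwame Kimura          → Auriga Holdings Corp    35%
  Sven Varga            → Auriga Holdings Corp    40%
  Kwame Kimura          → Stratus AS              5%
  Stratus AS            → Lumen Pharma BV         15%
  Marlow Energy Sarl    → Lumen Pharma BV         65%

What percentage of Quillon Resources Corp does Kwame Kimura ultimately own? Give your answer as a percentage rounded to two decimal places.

73.40%

Kwame reaches Quillon along 3 paths.
Direct stake: 30% = 30%.
Via Talus: 48% × 70% = 33.6%.
Via Auriga → Talus: 35% × 40% × 70% = 9.8%.
Total: 30% + 33.6% + 9.8% = 73.4%.
Rounded: 73.40%.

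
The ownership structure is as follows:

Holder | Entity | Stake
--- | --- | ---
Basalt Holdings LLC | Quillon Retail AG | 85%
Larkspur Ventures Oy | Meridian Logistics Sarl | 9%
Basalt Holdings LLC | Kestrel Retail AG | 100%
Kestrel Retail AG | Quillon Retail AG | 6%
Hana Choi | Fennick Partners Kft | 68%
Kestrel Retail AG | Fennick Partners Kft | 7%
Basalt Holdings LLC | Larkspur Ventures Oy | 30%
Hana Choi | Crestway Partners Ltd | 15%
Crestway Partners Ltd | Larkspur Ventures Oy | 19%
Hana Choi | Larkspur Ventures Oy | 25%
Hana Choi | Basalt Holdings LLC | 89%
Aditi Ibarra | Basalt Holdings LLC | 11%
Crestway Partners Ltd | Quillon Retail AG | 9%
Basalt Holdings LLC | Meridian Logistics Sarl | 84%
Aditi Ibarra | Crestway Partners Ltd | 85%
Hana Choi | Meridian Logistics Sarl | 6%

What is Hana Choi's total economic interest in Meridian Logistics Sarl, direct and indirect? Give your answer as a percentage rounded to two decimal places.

Hana reaches Meridian along 5 paths.
Via Basalt: 89% × 84% = 74.76%.
Via Basalt → Larkspur: 89% × 30% × 9% = 2.403%.
Via Larkspur: 25% × 9% = 2.25%.
Via Crestway → Larkspur: 15% × 19% × 9% = 0.2565%.
Direct stake: 6% = 6%.
Total: 74.76% + 2.403% + 2.25% + 0.2565% + 6% = 85.6695%.
Rounded: 85.67%.

85.67%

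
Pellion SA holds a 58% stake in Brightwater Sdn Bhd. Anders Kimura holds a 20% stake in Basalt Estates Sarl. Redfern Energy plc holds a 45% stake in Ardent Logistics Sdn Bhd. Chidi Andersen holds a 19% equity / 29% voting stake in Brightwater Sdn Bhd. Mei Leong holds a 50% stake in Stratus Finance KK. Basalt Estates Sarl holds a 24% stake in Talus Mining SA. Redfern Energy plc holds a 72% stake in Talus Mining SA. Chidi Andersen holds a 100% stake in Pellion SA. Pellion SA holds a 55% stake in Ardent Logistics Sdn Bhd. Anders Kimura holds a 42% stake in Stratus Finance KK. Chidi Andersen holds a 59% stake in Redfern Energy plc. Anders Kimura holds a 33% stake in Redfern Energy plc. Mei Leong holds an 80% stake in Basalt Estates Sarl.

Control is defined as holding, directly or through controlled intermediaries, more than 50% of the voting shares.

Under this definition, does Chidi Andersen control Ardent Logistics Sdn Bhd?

Yes

Chidi holds 59% of Redfern, so Chidi controls Redfern.
Chidi holds 100% of Pellion, so Chidi controls Pellion.
Redfern and Pellion together hold 45% + 55% = 100% of Ardent, so Chidi controls Ardent.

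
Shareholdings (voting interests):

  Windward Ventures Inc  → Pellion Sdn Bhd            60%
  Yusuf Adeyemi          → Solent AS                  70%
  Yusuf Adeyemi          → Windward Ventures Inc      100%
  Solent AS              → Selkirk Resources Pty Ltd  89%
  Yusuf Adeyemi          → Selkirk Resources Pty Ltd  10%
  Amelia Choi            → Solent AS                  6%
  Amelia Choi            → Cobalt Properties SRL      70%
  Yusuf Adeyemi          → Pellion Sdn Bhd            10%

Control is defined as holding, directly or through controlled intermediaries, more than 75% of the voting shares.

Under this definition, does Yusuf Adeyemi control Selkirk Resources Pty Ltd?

No

Yusuf holds 100% of Windward, so Yusuf controls Windward.
In Selkirk, Yusuf's side holds only 10%, not > 75%.
So Yusuf does not control Selkirk.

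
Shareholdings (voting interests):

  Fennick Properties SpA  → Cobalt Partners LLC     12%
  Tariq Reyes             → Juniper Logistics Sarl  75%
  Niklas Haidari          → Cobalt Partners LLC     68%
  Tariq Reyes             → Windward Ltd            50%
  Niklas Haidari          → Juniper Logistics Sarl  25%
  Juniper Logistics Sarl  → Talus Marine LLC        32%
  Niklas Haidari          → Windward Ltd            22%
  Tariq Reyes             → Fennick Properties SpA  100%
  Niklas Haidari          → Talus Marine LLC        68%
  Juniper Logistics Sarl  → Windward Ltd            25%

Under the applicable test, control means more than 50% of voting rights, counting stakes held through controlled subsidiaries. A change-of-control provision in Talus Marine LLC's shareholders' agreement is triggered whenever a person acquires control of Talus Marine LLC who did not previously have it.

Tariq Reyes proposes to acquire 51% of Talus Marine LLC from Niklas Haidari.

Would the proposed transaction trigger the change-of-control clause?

The purchase adds only to Tariq's holdings (Niklas's stake shrinks), so Tariq is the only person who could newly come to control Talus.
Tariq holds 75% of Juniper, so Tariq controls Juniper.
Tariq holds 100% of Fennick, so Tariq controls Fennick.
Tariq and Juniper together hold 50% + 25% = 75% of Windward, so Tariq controls Windward.
In Talus, Tariq's side holds only 32%, not > 50%.
So before the transaction, Tariq does not control Talus.
After the purchase, Tariq holds 51% of Talus directly, and Niklas's stake falls to 17%.
Juniper and Tariq together hold 32% + 51% = 83% of Talus, so Tariq controls Talus.
Tariq did not control Talus before and does after, so the clause is triggered.

Yes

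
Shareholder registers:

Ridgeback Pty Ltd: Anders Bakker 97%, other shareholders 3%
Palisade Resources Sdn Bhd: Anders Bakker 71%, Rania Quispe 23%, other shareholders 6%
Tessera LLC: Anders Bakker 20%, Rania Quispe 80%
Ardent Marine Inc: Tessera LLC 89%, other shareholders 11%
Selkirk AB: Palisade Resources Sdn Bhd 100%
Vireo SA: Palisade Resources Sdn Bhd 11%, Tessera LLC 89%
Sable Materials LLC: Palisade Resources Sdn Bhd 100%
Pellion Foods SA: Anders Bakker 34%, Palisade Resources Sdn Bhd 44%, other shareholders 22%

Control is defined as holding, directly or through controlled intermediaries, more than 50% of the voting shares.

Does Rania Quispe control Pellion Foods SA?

Rania holds 80% of Tessera, so Rania controls Tessera.
Tessera holds 89% of Ardent, so Rania controls Ardent.
Tessera holds 89% of Vireo, so Rania controls Vireo.
Neither Rania nor any entity Rania controls holds any voting interest in Pellion.
So Rania does not control Pellion.

No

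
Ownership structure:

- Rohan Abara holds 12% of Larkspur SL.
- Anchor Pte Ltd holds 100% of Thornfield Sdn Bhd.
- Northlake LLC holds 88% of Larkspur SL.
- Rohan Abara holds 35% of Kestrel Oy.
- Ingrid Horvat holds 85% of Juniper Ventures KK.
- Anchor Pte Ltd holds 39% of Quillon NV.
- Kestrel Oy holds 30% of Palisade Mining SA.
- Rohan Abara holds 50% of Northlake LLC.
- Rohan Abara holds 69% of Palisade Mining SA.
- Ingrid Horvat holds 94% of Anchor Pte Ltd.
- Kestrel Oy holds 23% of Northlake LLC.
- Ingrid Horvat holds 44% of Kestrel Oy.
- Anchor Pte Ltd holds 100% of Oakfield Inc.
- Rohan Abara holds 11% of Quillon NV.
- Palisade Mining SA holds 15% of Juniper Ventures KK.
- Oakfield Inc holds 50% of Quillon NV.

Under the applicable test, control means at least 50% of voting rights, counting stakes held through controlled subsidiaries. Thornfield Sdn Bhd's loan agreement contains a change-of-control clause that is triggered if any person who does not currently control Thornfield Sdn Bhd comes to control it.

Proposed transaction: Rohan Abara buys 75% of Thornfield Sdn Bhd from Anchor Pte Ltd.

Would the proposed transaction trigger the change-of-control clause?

Yes

The purchase adds only to Rohan's holdings (Anchor's stake shrinks), so Rohan is the only person who could newly come to control Thornfield.
Rohan holds 50% of Northlake, so Rohan controls Northlake.
Rohan holds 69% of Palisade, so Rohan controls Palisade.
Rohan and Northlake together hold 12% + 88% = 100% of Larkspur, so Rohan controls Larkspur.
Neither Rohan nor any entity Rohan controls holds any voting interest in Thornfield.
So before the transaction, Rohan does not control Thornfield.
After the purchase, Rohan holds 75% of Thornfield directly, and Anchor's stake falls to 25%.
Rohan holds 75% of Thornfield, so Rohan controls Thornfield.
Rohan did not control Thornfield before and does after, so the clause is triggered.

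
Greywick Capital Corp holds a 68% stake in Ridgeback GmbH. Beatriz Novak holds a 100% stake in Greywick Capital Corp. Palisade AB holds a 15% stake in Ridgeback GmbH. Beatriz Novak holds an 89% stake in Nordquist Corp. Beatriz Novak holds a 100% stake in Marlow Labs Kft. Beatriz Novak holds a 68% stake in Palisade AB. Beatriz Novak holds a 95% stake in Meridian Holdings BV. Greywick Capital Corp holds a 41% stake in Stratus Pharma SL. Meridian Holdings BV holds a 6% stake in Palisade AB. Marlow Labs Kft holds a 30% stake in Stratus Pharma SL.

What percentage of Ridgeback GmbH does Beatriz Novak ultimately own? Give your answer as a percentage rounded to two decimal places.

79.06%

Beatriz reaches Ridgeback along 3 paths.
Via Meridian → Palisade: 95% × 6% × 15% = 0.855%.
Via Palisade: 68% × 15% = 10.2%.
Via Greywick: 100% × 68% = 68%.
Total: 0.855% + 10.2% + 68% = 79.055%.
Rounded: 79.06%.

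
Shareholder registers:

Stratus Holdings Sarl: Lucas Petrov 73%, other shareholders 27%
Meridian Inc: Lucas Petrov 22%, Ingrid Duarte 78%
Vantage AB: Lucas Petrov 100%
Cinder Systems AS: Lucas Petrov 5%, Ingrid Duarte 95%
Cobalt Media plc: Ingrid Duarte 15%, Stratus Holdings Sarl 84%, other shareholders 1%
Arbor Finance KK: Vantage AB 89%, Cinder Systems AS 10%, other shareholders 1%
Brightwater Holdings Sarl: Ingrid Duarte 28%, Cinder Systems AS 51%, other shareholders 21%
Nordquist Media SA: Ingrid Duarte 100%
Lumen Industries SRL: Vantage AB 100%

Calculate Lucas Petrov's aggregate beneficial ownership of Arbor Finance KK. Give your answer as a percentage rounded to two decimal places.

89.50%

Lucas reaches Arbor along 2 paths.
Via Vantage: 100% × 89% = 89%.
Via Cinder: 5% × 10% = 0.5%.
Total: 89% + 0.5% = 89.5%.
Rounded: 89.50%.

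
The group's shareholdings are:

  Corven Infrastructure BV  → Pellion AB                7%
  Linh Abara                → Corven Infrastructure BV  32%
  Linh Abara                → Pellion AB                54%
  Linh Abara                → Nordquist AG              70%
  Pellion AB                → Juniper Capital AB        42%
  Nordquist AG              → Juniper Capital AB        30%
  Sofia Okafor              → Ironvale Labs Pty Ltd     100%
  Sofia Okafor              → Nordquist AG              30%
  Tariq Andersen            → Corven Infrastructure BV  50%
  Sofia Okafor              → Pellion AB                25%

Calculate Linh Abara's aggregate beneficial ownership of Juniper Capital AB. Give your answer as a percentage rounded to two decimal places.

Linh reaches Juniper along 3 paths.
Via Nordquist: 70% × 30% = 21%.
Via Pellion: 54% × 42% = 22.68%.
Via Corven → Pellion: 32% × 7% × 42% = 0.9408%.
Total: 21% + 22.68% + 0.9408% = 44.6208%.
Rounded: 44.62%.

44.62%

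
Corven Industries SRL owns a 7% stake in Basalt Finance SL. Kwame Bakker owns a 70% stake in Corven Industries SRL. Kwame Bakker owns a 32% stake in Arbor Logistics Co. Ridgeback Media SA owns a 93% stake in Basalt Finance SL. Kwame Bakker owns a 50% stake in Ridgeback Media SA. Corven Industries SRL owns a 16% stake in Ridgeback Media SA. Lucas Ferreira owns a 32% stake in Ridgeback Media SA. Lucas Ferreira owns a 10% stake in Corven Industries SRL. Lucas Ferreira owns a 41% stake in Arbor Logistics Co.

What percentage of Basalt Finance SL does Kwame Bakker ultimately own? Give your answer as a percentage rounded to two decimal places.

61.82%

Kwame reaches Basalt along 3 paths.
Via Ridgeback: 50% × 93% = 46.5%.
Via Corven → Ridgeback: 70% × 16% × 93% = 10.416%.
Via Corven: 70% × 7% = 4.9%.
Total: 46.5% + 10.416% + 4.9% = 61.816%.
Rounded: 61.82%.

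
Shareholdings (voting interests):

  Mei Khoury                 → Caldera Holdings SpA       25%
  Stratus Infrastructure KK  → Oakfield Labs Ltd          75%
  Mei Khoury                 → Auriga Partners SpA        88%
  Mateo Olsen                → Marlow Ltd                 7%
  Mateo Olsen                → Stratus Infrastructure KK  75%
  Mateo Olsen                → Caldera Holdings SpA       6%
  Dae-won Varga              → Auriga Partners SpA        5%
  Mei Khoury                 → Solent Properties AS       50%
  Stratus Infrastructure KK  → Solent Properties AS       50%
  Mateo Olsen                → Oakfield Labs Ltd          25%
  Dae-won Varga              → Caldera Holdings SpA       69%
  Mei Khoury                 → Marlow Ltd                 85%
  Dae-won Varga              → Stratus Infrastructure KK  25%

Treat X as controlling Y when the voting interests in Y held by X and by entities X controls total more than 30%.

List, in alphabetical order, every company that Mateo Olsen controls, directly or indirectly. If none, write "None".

Mateo holds 75% of Stratus, so Mateo controls Stratus.
Stratus holds 50% of Solent, so Mateo controls Solent.
Mateo and Stratus together hold 25% + 75% = 100% of Oakfield, so Mateo controls Oakfield.
No other company's threshold is met.

Oakfield Labs Ltd, Solent Properties AS, Stratus Infrastructure KK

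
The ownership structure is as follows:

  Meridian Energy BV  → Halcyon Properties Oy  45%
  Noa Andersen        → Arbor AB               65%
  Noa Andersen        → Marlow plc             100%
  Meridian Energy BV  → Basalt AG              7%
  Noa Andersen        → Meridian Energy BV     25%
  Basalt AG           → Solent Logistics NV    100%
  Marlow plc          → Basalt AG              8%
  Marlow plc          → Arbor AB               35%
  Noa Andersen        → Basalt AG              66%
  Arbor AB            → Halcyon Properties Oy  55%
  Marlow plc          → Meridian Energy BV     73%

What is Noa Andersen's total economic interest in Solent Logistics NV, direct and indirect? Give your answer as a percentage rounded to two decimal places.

Noa reaches Solent along 4 paths.
Via Basalt: 66% × 100% = 66%.
Via Meridian → Basalt: 25% × 7% × 100% = 1.75%.
Via Marlow → Meridian → Basalt: 100% × 73% × 7% × 100% = 5.11%.
Via Marlow → Basalt: 100% × 8% × 100% = 8%.
Total: 66% + 1.75% + 5.11% + 8% = 80.86%.

80.86%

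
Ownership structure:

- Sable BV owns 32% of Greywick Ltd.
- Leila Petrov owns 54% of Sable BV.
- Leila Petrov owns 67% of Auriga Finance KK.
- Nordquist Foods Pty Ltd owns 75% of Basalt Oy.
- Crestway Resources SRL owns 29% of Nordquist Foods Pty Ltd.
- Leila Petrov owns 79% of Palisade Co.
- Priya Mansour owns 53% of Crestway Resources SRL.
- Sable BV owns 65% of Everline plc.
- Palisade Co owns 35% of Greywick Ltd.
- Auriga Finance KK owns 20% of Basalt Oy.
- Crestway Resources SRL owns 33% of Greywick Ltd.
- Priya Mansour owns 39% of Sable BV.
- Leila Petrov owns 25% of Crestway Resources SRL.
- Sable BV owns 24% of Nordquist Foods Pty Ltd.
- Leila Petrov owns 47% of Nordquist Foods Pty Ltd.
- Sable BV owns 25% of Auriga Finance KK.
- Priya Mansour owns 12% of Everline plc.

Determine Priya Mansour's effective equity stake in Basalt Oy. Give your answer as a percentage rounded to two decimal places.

Priya reaches Basalt along 3 paths.
Via Sable → Nordquist: 39% × 24% × 75% = 7.02%.
Via Crestway → Nordquist: 53% × 29% × 75% = 11.5275%.
Via Sable → Auriga: 39% × 25% × 20% = 1.95%.
Total: 7.02% + 11.5275% + 1.95% = 20.4975%.
Rounded: 20.50%.

20.50%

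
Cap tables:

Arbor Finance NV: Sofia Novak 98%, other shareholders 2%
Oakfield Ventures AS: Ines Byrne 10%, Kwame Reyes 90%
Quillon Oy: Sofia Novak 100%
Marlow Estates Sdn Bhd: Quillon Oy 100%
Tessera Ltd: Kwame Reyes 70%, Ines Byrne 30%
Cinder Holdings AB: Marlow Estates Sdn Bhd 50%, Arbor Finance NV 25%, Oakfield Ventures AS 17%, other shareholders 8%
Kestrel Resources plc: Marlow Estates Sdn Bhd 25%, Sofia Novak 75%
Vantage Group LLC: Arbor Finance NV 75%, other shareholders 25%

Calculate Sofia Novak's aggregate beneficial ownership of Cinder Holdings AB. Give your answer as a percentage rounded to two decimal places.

Sofia reaches Cinder along 2 paths.
Via Quillon → Marlow: 100% × 100% × 50% = 50%.
Via Arbor: 98% × 25% = 24.5%.
Total: 50% + 24.5% = 74.5%.
Rounded: 74.50%.

74.50%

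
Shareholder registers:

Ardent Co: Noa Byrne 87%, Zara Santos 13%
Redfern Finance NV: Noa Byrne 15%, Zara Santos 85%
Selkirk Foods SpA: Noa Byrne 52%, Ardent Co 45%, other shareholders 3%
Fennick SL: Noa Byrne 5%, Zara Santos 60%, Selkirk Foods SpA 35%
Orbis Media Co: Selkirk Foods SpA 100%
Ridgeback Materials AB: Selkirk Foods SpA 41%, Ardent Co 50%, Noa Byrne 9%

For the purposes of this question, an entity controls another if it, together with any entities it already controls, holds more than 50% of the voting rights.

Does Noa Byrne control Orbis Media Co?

Yes

Noa holds 87% of Ardent, so Noa controls Ardent.
Noa and Ardent together hold 52% + 45% = 97% of Selkirk, so Noa controls Selkirk.
Selkirk holds 100% of Orbis, so Noa controls Orbis.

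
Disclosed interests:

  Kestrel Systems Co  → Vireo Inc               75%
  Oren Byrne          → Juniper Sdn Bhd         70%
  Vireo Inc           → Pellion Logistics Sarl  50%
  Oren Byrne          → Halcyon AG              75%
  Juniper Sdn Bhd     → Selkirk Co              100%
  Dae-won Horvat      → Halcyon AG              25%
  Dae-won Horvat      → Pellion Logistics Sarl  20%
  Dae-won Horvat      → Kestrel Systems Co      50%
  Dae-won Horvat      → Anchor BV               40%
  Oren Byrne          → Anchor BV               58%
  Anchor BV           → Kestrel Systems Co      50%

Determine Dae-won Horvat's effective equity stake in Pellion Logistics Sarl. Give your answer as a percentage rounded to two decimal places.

Dae-won reaches Pellion along 3 paths.
Via Kestrel → Vireo: 50% × 75% × 50% = 18.75%.
Via Anchor → Kestrel → Vireo: 40% × 50% × 75% × 50% = 7.5%.
Direct stake: 20% = 20%.
Total: 18.75% + 7.5% + 20% = 46.25%.

46.25%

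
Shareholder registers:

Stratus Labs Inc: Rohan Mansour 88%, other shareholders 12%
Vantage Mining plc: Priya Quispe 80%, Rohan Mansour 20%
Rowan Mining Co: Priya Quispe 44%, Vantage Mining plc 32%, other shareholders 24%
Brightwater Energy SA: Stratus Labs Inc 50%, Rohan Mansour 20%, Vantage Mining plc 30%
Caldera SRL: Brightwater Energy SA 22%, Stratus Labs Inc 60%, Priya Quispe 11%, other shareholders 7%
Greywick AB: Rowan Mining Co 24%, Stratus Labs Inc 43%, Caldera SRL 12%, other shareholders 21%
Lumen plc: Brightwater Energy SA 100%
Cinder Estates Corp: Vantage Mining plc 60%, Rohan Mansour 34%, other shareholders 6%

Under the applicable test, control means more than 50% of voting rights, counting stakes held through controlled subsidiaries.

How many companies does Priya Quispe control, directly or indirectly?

Priya holds 80% of Vantage, so Priya controls Vantage.
Priya and Vantage together hold 44% + 32% = 76% of Rowan, so Priya controls Rowan.
Vantage holds 60% of Cinder, so Priya controls Cinder.
No other company's threshold is met.
Priya controls 3 companies.

3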